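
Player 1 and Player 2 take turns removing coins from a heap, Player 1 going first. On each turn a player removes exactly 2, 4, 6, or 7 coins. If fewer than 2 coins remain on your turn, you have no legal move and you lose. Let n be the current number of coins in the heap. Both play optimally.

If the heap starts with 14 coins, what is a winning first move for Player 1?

Remove 4, leaving 10.

Work bottom-up. With no move the player to move loses. Otherwise the position is W if at least one move leads to an L position for the opponent, and L if every move leads to a W.
n=0: no move → L
n=1: no move → L
n=2: W (go to 0, an L position)
n=3: W (go to 1, an L position)
n=4: W (go to 0, an L position)
n=5: W (go to 1, an L position)
n=6: W (go to 0, an L position)
n=7: W (go to 1, an L position)
n=8: W (go to 1, an L position)
n=9: L (options 7(W), 5(W), 3(W), 2(W) are all W)
n=10: L (options 8(W), 6(W), 4(W), 3(W) are all W)
n=11: W (go to 9, an L position)
n=12: W (go to 10, an L position)
n=13: W (go to 9, an L position)
n=14: W (go to 10, an L position)
From 14, the L positions reachable in one move are: 10.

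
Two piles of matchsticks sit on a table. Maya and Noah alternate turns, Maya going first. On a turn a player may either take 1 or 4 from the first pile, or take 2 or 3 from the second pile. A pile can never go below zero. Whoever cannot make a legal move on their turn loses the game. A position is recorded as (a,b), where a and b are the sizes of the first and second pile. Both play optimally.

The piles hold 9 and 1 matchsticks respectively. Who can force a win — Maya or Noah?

Maya wins.

Positions with no move are L. A position that does have a move is losing for the player to move precisely when every available move leads to a winning position for the opponent. Fill in the labels:
No move ever increases a pile, so every position that can arise here has a ≤ 9 and b ≤ 1; it is enough to label the cells with 0 ≤ a ≤ 9 and 0 ≤ b ≤ 1.
Every move lowers a or b (never raises either), so fill the grid row by row in increasing a, and left to right within a row: each cell's successors are then already labelled.
      b=0  b=1
a=0:    L    L
a=1:    W    W
a=2:    L    L
a=3:    W    W
a=4:    W    W
a=5:    L    L
a=6:    W    W
a=7:    L    L
a=8:    W    W
a=9:    W    W
Cells with no legal move (terminal, hence L): (0,0), (0,1).
The remaining L cells, each justified by listing all of its moves:
(2,0): L (sole option (1,0)(W) is W)
(2,1): L (sole option (1,1)(W) is W)
(5,0): L (options (4,0)(W), (1,0)(W) are all W)
(5,1): L (options (4,1)(W), (1,1)(W) are all W)
(7,0): L (options (6,0)(W), (3,0)(W) are all W)
(7,1): L (options (6,1)(W), (3,1)(W) are all W)
Every other cell has at least one move into one of the L cells above, so it is W.
From (9,1) Maya can move to (5,1), reaching an L position.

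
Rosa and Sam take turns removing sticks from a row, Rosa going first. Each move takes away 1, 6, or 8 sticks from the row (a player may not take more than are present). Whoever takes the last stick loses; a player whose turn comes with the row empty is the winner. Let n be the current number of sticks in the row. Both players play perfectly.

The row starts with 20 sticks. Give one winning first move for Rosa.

Positions with no move are W. A position that does have a move is losing for the player to move precisely when every available move leads to a winning position for the opponent. Fill in the labels:
n=0: no move; the opponent has just taken the last stick and therefore loses → W
n=1: the only move is to 0(W), a W ⇒ L
n=2: can move to 1, which is L ⇒ W
n=3: the only move is to 2(W), a W ⇒ L
n=4: can move to 3, which is L ⇒ W
n=5: the only move is to 4(W), a W ⇒ L
n=6: can move to 5, which is L ⇒ W
n=7: can move to 1, which is L ⇒ W
n=8: moves to 7(W), 2(W), 0(W); every one is W ⇒ L
n=9: can move to 8, which is L ⇒ W
n=10: moves to 9(W), 4(W), 2(W); every one is W ⇒ L
n=11: can move to 10, which is L ⇒ W
n=12: moves to 11(W), 6(W), 4(W); every one is W ⇒ L
n=13: can move to 12, which is L ⇒ W
n=14: can move to 8, which is L ⇒ W
n=15: moves to 14(W), 9(W), 7(W); every one is W ⇒ L
n=16: can move to 15, which is L ⇒ W
n=17: moves to 16(W), 11(W), 9(W); every one is W ⇒ L
n=18: can move to 17, which is L ⇒ W
n=19: moves to 18(W), 13(W), 11(W); every one is W ⇒ L
n=20: can move to 19, which is L ⇒ W
From 20, the L positions reachable in one move are: 19, 12. Any move reaching one of these is winning.

Remove 1, leaving 19.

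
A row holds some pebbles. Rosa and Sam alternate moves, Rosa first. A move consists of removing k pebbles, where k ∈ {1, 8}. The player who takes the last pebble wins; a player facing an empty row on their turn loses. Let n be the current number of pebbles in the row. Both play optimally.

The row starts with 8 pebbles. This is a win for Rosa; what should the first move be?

Remove 8, leaving 0.

Positions with no move are L. A position that does have a move is losing for the player to move precisely when every available move leads to a winning position for the opponent. Fill in the labels:
n=0: no move → L
n=1: can move to 0, which is L ⇒ W
n=2: the only move is to 1(W), a W ⇒ L
n=3: can move to 2, which is L ⇒ W
n=4: the only move is to 3(W), a W ⇒ L
n=5: can move to 4, which is L ⇒ W
n=6: the only move is to 5(W), a W ⇒ L
n=7: can move to 6, which is L ⇒ W
n=8: can move to 0, which is L ⇒ W
From 8, the L positions reachable in one move are: 0.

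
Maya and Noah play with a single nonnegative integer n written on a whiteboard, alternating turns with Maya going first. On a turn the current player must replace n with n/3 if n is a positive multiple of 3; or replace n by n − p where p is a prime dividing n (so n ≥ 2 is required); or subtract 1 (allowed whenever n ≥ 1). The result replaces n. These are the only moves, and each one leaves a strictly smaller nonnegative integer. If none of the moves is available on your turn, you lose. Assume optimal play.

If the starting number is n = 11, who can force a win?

Maya wins.

Positions with no move are L. A position that does have a move is losing for the player to move precisely when every available move leads to a winning position for the opponent. Fill in the labels:
n=0: no move → L
n=1: →0(L), so W
n=2: →0(L), so W
n=3: →0(L), so W
n=4: →2(W), 3(W) — all W, so L
n=5: →0(L), so W
n=6: →4(L), so W
n=7: →0(L), so W
n=8: →6(W), 7(W) — all W, so L
n=9: →8(L), so W
n=10: →8(L), so W
n=11: →0(L), so W
The starting position 11 is W: Maya should move to 0, handing over an L position.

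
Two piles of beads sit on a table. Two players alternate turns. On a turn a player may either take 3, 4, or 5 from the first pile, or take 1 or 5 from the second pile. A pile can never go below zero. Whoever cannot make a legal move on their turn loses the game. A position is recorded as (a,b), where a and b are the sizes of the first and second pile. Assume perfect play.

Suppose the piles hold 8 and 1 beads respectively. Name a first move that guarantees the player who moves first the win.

Use the standard recursion: the mover loses at a terminal position; elsewhere, the mover wins exactly when some move hands the opponent an L position.
No move ever increases a pile, so every position that can arise here has a ≤ 8 and b ≤ 1; it is enough to label the cells with 0 ≤ a ≤ 8 and 0 ≤ b ≤ 1.
Every move lowers a or b (never raises either), so fill the grid row by row in increasing a, and left to right within a row: each cell's successors are then already labelled.
      b=0  b=1
a=0:    L    W
a=1:    L    W
a=2:    L    W
a=3:    W    L
a=4:    W    L
a=5:    W    L
a=6:    W    W
a=7:    W    W
a=8:    L    W
Cells with no legal move (terminal, hence L): (0,0), (1,0), (2,0).
The remaining L cells, each justified by listing all of its moves:
(3,1): moves to (0,1)(W), (3,0)(W); every one is W ⇒ L
(4,1): moves to (1,1)(W), (0,1)(W), (4,0)(W); every one is W ⇒ L
(5,1): moves to (2,1)(W), (1,1)(W), (0,1)(W), (5,0)(W); every one is W ⇒ L
(8,0): moves to (5,0)(W), (4,0)(W), (3,0)(W); every one is W ⇒ L
Every other cell has at least one move into one of the L cells above, so it is W.
From (8,1), the L positions reachable in one move are: (5,1), (4,1), (3,1), (8,0). Any move reaching one of these is winning.

Move to (5,1).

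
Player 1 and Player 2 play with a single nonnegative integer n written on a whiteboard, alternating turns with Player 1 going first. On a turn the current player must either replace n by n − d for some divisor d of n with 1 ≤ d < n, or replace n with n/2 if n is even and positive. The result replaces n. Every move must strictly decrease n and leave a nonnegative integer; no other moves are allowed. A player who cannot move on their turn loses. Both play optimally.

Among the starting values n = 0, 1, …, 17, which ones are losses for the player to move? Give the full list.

Classify positions by backward induction: terminal positions (no move available) are L. From any other position, the mover wins iff some move reaches an L.
n=0: no move → L
n=1: no move → L
n=2: reaches L-position 1 → W
n=3: only reaches 2(W), which is W → L
n=4: reaches L-position 3 → W
n=5: only reaches 4(W), which is W → L
n=6: reaches L-position 3 → W
n=7: only reaches 6(W), which is W → L
n=8: reaches L-position 7 → W
n=9: only reaches 6(W), 8(W), all W → L
n=10: reaches L-position 5 → W
n=11: only reaches 10(W), which is W → L
n=12: reaches L-position 9 → W
n=13: only reaches 12(W), which is W → L
n=14: reaches L-position 7 → W
n=15: only reaches 10(W), 12(W), 14(W), all W → L
n=16: reaches L-position 15 → W
n=17: only reaches 16(W), which is W → L
The losing starting values of n are exactly the entries labelled L in this table (10 of them).

0, 1, 3, 5, 7, 9, 11, 13, 15, 17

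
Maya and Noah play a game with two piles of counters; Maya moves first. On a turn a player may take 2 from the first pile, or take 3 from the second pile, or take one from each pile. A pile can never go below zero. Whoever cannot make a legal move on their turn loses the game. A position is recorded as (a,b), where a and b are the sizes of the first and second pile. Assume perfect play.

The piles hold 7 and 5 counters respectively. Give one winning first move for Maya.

Move to (5,5).

Positions with no move are L. A position that does have a move is losing for the player to move precisely when every available move leads to a winning position for the opponent. Fill in the labels:
No move ever increases a pile, so every position that can arise here has a ≤ 7 and b ≤ 5; it is enough to label the cells with 0 ≤ a ≤ 7 and 0 ≤ b ≤ 5.
Every move lowers a or b (never raises either), so fill the grid row by row in increasing a, and left to right within a row: each cell's successors are then already labelled.
      b=0  b=1  b=2  b=3  b=4  b=5
a=0:    L    L    L    W    W    W
a=1:    L    W    W    W    L    L
a=2:    W    W    W    L    L    W
a=3:    W    L    L    L    W    W
a=4:    L    L    W    W    W    L
a=5:    L    W    W    W    L    L
a=6:    W    W    L    L    L    W
a=7:    W    L    L    W    W    W
Cells with no legal move (terminal, hence L): (0,0), (0,1), (0,2), (1,0).
The remaining L cells, each justified by listing all of its moves:
(1,4): L (options (1,1)(W), (0,3)(W) are all W)
(1,5): L (options (1,2)(W), (0,4)(W) are all W)
(2,3): L (options (0,3)(W), (2,0)(W), (1,2)(W) are all W)
(2,4): L (options (0,4)(W), (2,1)(W), (1,3)(W) are all W)
(3,1): L (options (1,1)(W), (2,0)(W) are all W)
(3,2): L (options (1,2)(W), (2,1)(W) are all W)
(3,3): L (options (1,3)(W), (3,0)(W), (2,2)(W) are all W)
(4,0): L (sole option (2,0)(W) is W)
(4,1): L (options (2,1)(W), (3,0)(W) are all W)
(4,5): L (options (2,5)(W), (4,2)(W), (3,4)(W) are all W)
(5,0): L (sole option (3,0)(W) is W)
(5,4): L (options (3,4)(W), (5,1)(W), (4,3)(W) are all W)
(5,5): L (options (3,5)(W), (5,2)(W), (4,4)(W) are all W)
(6,2): L (options (4,2)(W), (5,1)(W) are all W)
(6,3): L (options (4,3)(W), (6,0)(W), (5,2)(W) are all W)
(6,4): L (options (4,4)(W), (6,1)(W), (5,3)(W) are all W)
(7,1): L (options (5,1)(W), (6,0)(W) are all W)
(7,2): L (options (5,2)(W), (6,1)(W) are all W)
Every other cell has at least one move into one of the L cells above, so it is W.
From (7,5), the L positions reachable in one move are: (5,5), (7,2), (6,4). Any move reaching one of these is winning.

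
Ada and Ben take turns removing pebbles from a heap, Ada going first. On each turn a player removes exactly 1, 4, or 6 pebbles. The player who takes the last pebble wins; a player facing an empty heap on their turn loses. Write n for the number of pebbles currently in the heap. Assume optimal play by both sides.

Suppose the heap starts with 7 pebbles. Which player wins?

Compute win/loss labels from the base case upward. A position with no move is L. Any other position is W if it can reach an L in one move, else L.
n=0: no move → L
n=1: W (go to 0, an L position)
n=2: L (sole option 1(W) is W)
n=3: W (go to 2, an L position)
n=4: W (go to 0, an L position)
n=5: L (options 4(W), 1(W) are all W)
n=6: W (go to 5, an L position)
n=7: L (options 6(W), 3(W), 1(W) are all W)
The starting position 7 is L: whatever Ada does, the opponent receives a W position.

Ben wins.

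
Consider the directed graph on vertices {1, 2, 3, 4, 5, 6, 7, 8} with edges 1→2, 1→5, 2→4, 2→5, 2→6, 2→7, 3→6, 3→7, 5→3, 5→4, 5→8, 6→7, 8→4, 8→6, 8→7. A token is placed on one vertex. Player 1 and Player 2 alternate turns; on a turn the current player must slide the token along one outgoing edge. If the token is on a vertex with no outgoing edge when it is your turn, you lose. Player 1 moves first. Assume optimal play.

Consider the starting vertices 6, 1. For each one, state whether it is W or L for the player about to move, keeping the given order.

Label each position W (a win for the player to move) or L (a loss). A position with no legal move is L; any other position is W exactly when some move reaches an L, and L when every move reaches a W.
Every edge goes from a vertex to one that appears earlier in the order 4, 7, 6, 3, 8, 5, 2, 1, so processing vertices in that order labels each vertex after all of its successors.
4: no outgoing edge → L
7: no outgoing edge → L
6: reaches L-position 7 → W
3: reaches L-position 7 → W
8: reaches L-position 7 → W
5: reaches L-position 4 → W
2: reaches L-position 7 → W
1: only reaches 2(W), 5(W), all W → L

6: W, 1: L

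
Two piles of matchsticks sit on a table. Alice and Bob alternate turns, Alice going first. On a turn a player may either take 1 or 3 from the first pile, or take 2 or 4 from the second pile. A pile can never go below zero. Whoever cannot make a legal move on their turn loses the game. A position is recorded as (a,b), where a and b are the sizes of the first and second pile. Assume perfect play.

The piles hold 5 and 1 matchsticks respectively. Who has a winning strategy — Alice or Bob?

Alice wins.

Classify positions by backward induction: terminal positions (no move available) are L. From any other position, the mover wins iff some move reaches an L.
No move ever increases a pile, so every position that can arise here has a ≤ 5 and b ≤ 1; it is enough to label the cells with 0 ≤ a ≤ 5 and 0 ≤ b ≤ 1.
Every move lowers a or b (never raises either), so fill the grid row by row in increasing a, and left to right within a row: each cell's successors are then already labelled.
      b=0  b=1
a=0:    L    L
a=1:    W    W
a=2:    L    L
a=3:    W    W
a=4:    L    L
a=5:    W    W
Cells with no legal move (terminal, hence L): (0,0), (0,1).
The remaining L cells, each justified by listing all of its moves:
(2,0): L (sole option (1,0)(W) is W)
(2,1): L (sole option (1,1)(W) is W)
(4,0): L (options (3,0)(W), (1,0)(W) are all W)
(4,1): L (options (3,1)(W), (1,1)(W) are all W)
Every other cell has at least one move into one of the L cells above, so it is W.
From (5,1) Alice can move to (4,1), reaching an L position.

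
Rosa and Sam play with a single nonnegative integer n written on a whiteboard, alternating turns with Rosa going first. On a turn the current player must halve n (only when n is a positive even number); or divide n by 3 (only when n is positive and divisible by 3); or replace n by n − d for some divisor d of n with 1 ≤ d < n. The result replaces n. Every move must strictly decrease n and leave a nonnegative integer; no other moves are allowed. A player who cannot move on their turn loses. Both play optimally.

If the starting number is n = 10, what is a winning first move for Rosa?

Move to 9.

Classify positions by backward induction: terminal positions (no move available) are L. From any other position, the mover wins iff some move reaches an L.
n=0: no move → L
n=1: no move → L
n=2: reaches L-position 1 → W
n=3: reaches L-position 1 → W
n=4: only reaches 2(W), 3(W), all W → L
n=5: reaches L-position 4 → W
n=6: reaches L-position 4 → W
n=7: only reaches 6(W), which is W → L
n=8: reaches L-position 4 → W
n=9: only reaches 3(W), 6(W), 8(W), all W → L
n=10: reaches L-position 9 → W
From 10, the L positions reachable in one move are: 9.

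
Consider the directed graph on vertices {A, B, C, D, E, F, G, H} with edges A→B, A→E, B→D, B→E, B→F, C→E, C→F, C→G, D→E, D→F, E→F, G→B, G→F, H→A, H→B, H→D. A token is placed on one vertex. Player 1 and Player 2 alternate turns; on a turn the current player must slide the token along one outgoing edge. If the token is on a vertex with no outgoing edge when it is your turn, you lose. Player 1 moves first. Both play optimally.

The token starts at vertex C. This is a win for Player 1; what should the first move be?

Move to F.

Use the standard recursion: the mover loses at a terminal position; elsewhere, the mover wins exactly when some move hands the opponent an L position.
Every edge goes from a vertex to one that appears earlier in the order F, E, D, B, G, C, A, H, so processing vertices in that order labels each vertex after all of its successors.
F: no outgoing edge → L
E: →F(L), so W
D: →F(L), so W
B: →F(L), so W
G: →F(L), so W
C: →F(L), so W
A: →B(W), E(W) — all W, so L
H: →A(L), so W
From C, the L positions reachable in one move are: F.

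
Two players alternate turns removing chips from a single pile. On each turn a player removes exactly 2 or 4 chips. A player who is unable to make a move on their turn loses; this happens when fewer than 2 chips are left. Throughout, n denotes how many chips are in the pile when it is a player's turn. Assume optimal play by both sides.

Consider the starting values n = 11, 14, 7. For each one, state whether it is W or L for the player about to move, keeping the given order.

11: W, 14: W, 7: L

Work bottom-up. With no move the player to move loses. Otherwise the position is W if at least one move leads to an L position for the opponent, and L if every move leads to a W.
n=0: no move → L
n=1: no move → L
n=2: →0(L), so W
n=3: →1(L), so W
n=4: →0(L), so W
n=5: →1(L), so W
n=6: →4(W), 2(W) — all W, so L
n=7: →5(W), 3(W) — all W, so L
n=8: →6(L), so W
n=9: →7(L), so W
n=10: →6(L), so W
n=11: →7(L), so W
n=12: →10(W), 8(W) — all W, so L
n=13: →11(W), 9(W) — all W, so L
n=14: →12(L), so W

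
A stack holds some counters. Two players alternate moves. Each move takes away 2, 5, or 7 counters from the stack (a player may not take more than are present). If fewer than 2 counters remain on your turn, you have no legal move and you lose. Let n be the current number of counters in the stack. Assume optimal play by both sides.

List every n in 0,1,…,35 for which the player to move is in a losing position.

0, 1, 4, 10, 13, 14, 22, 23, 26, 32, 35

Positions with no move are L. A position that does have a move is losing for the player to move precisely when every available move leads to a winning position for the opponent. Fill in the labels:
n=0: no move → L
n=1: no move → L
n=2: →0(L), so W
n=3: →1(L), so W
n=4: →2(W) only, which is W, so L
n=5: →0(L), so W
n=6: →4(L), so W
n=7: →0(L), so W
n=8: →1(L), so W
n=9: →4(L), so W
n=10: →8(W), 5(W), 3(W) — all W, so L
n=11: →4(L), so W
n=12: →10(L), so W
n=13: →11(W), 8(W), 6(W) — all W, so L
n=14: →12(W), 9(W), 7(W) — all W, so L
n=15: →13(L), so W
n=16: →14(L), so W
n=17: →10(L), so W
n=18: →13(L), so W
n=19: →14(L), so W
n=20: →13(L), so W
n=21: →14(L), so W
n=22: →20(W), 17(W), 15(W) — all W, so L
n=23: →21(W), 18(W), 16(W) — all W, so L
n=24: →22(L), so W
n=25: →23(L), so W
n=26: →24(W), 21(W), 19(W) — all W, so L
n=27: →22(L), so W
n=28: →26(L), so W
n=29: →22(L), so W
n=30: →23(L), so W
n=31: →26(L), so W
n=32: →30(W), 27(W), 25(W) — all W, so L
n=33: →26(L), so W
n=34: →32(L), so W
n=35: →33(W), 30(W), 28(W) — all W, so L
The losing starting values of n are exactly the entries labelled L in this table (11 of them).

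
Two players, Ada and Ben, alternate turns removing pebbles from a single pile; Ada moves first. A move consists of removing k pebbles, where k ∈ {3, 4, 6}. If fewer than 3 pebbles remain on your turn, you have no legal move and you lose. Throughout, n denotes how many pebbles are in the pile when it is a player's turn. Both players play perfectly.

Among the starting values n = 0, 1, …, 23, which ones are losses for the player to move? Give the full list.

0, 1, 2, 9, 10, 11, 18, 19, 20

Positions with no move are L. A position that does have a move is losing for the player to move precisely when every available move leads to a winning position for the opponent. Fill in the labels:
n=0: no move → L
n=1: no move → L
n=2: no move → L
n=3: can move to 0, which is L ⇒ W
n=4: can move to 1, which is L ⇒ W
n=5: can move to 2, which is L ⇒ W
n=6: can move to 2, which is L ⇒ W
n=7: can move to 1, which is L ⇒ W
n=8: can move to 2, which is L ⇒ W
n=9: moves to 6(W), 5(W), 3(W); every one is W ⇒ L
n=10: moves to 7(W), 6(W), 4(W); every one is W ⇒ L
n=11: moves to 8(W), 7(W), 5(W); every one is W ⇒ L
n=12: can move to 9, which is L ⇒ W
n=13: can move to 10, which is L ⇒ W
n=14: can move to 11, which is L ⇒ W
n=15: can move to 11, which is L ⇒ W
n=16: can move to 10, which is L ⇒ W
n=17: can move to 11, which is L ⇒ W
n=18: moves to 15(W), 14(W), 12(W); every one is W ⇒ L
n=19: moves to 16(W), 15(W), 13(W); every one is W ⇒ L
n=20: moves to 17(W), 16(W), 14(W); every one is W ⇒ L
n=21: can move to 18, which is L ⇒ W
n=22: can move to 19, which is L ⇒ W
n=23: can move to 20, which is L ⇒ W
Reading off the rows marked L gives the requested list; there are 9 such values of n.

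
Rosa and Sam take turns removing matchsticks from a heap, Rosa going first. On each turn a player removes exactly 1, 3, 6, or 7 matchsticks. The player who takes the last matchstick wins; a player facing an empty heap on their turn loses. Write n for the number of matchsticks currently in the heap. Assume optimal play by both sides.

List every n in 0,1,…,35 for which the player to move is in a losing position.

Build the W/L table. Terminal = L. A non-terminal position is W if it has a move to some L; otherwise it is L.
n=0: no move → L
n=1: can move to 0, which is L ⇒ W
n=2: the only move is to 1(W), a W ⇒ L
n=3: can move to 2, which is L ⇒ W
n=4: moves to 3(W), 1(W); every one is W ⇒ L
n=5: can move to 4, which is L ⇒ W
n=6: can move to 0, which is L ⇒ W
n=7: can move to 4, which is L ⇒ W
n=8: can move to 2, which is L ⇒ W
n=9: can move to 2, which is L ⇒ W
n=10: can move to 4, which is L ⇒ W
n=11: can move to 4, which is L ⇒ W
n=12: moves to 11(W), 9(W), 6(W), 5(W); every one is W ⇒ L
n=13: can move to 12, which is L ⇒ W
n=14: moves to 13(W), 11(W), 8(W), 7(W); every one is W ⇒ L
n=15: can move to 14, which is L ⇒ W
n=16: moves to 15(W), 13(W), 10(W), 9(W); every one is W ⇒ L
n=17: can move to 16, which is L ⇒ W
n=18: can move to 12, which is L ⇒ W
n=19: can move to 16, which is L ⇒ W
n=20: can move to 14, which is L ⇒ W
n=21: can move to 14, which is L ⇒ W
n=22: can move to 16, which is L ⇒ W
n=23: can move to 16, which is L ⇒ W
n=24: moves to 23(W), 21(W), 18(W), 17(W); every one is W ⇒ L
n=25: can move to 24, which is L ⇒ W
n=26: moves to 25(W), 23(W), 20(W), 19(W); every one is W ⇒ L
n=27: can move to 26, which is L ⇒ W
n=28: moves to 27(W), 25(W), 22(W), 21(W); every one is W ⇒ L
n=29: can move to 28, which is L ⇒ W
n=30: can move to 24, which is L ⇒ W
n=31: can move to 28, which is L ⇒ W
n=32: can move to 26, which is L ⇒ W
n=33: can move to 26, which is L ⇒ W
n=34: can move to 28, which is L ⇒ W
n=35: can move to 28, which is L ⇒ W
Reading off the rows marked L gives the requested list; there are 9 such values of n.

0, 2, 4, 12, 14, 16, 24, 26, 28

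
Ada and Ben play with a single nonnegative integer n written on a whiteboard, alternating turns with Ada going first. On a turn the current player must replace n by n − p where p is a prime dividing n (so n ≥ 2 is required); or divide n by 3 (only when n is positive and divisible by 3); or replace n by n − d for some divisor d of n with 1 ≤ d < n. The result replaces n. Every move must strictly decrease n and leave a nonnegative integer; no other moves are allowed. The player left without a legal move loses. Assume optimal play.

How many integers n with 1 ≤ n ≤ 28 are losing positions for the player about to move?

Work bottom-up. With no move the player to move loses. Otherwise the position is W if at least one move leads to an L position for the opponent, and L if every move leads to a W.
n=0: no move → L
n=1: no move → L
n=2: reaches L-position 0 → W
n=3: reaches L-position 0 → W
n=4: only reaches 2(W), 3(W), all W → L
n=5: reaches L-position 0 → W
n=6: reaches L-position 4 → W
n=7: reaches L-position 0 → W
n=8: reaches L-position 4 → W
n=9: only reaches 3(W), 6(W), 8(W), all W → L
n=10: reaches L-position 9 → W
n=11: reaches L-position 0 → W
n=12: reaches L-position 4 → W
n=13: reaches L-position 0 → W
n=14: only reaches 7(W), 12(W), 13(W), all W → L
n=15: reaches L-position 14 → W
n=16: reaches L-position 14 → W
n=17: reaches L-position 0 → W
n=18: reaches L-position 9 → W
n=19: reaches L-position 0 → W
n=20: only reaches 10(W), 15(W), 16(W), 18(W), 19(W), all W → L
n=21: reaches L-position 14 → W
n=22: reaches L-position 20 → W
n=23: reaches L-position 0 → W
n=24: reaches L-position 20 → W
n=25: reaches L-position 20 → W
n=26: only reaches 13(W), 24(W), 25(W), all W → L
n=27: reaches L-position 9 → W
n=28: reaches L-position 14 → W
L entries with 1 ≤ n ≤ 28 (n=0 is outside the asked range and is not counted): n = 1, 4, 9, 14, 20, 26; that makes 6.

6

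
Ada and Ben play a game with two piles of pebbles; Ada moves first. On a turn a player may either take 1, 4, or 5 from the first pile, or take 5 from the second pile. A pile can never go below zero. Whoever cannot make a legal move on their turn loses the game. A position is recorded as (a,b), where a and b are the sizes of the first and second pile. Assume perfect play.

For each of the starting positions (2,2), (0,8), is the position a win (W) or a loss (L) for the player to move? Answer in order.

(2,2): L, (0,8): W

Classify positions by backward induction: terminal positions (no move available) are L. From any other position, the mover wins iff some move reaches an L.
No move ever increases a pile, so every position that can arise here has a ≤ 2 and b ≤ 8; it is enough to label the cells with 0 ≤ a ≤ 2 and 0 ≤ b ≤ 8.
Every move lowers a or b (never raises either), so fill the grid row by row in increasing a, and left to right within a row: each cell's successors are then already labelled.
      b=0  b=1  b=2  b=3  b=4  b=5  b=6  b=7  b=8
a=0:    L    L    L    L    L    W    W    W    W
a=1:    W    W    W    W    W    L    L    L    L
a=2:    L    L    L    L    L    W    W    W    W
Cells with no legal move (terminal, hence L): (0,0), (0,1), (0,2), (0,3), (0,4).
The remaining L cells, each justified by listing all of its moves:
(1,5): L (options (0,5)(W), (1,0)(W) are all W)
(1,6): L (options (0,6)(W), (1,1)(W) are all W)
(1,7): L (options (0,7)(W), (1,2)(W) are all W)
(1,8): L (options (0,8)(W), (1,3)(W) are all W)
(2,0): L (sole option (1,0)(W) is W)
(2,1): L (sole option (1,1)(W) is W)
(2,2): L (sole option (1,2)(W) is W)
(2,3): L (sole option (1,3)(W) is W)
(2,4): L (sole option (1,4)(W) is W)
Every other cell has at least one move into one of the L cells above, so it is W.
(2,2): one of the L cells justified above, so L
(0,8): the move to (0,3) reaches an L cell, so W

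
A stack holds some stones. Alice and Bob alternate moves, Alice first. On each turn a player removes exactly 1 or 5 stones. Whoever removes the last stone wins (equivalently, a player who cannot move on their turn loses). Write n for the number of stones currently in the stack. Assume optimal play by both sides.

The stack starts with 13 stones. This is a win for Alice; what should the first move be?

Classify positions by backward induction: terminal positions (no move available) are L. From any other position, the mover wins iff some move reaches an L.
n=0: no move → L
n=1: can move to 0, which is L ⇒ W
n=2: the only move is to 1(W), a W ⇒ L
n=3: can move to 2, which is L ⇒ W
n=4: the only move is to 3(W), a W ⇒ L
n=5: can move to 4, which is L ⇒ W
n=6: moves to 5(W), 1(W); every one is W ⇒ L
n=7: can move to 6, which is L ⇒ W
n=8: moves to 7(W), 3(W); every one is W ⇒ L
n=9: can move to 8, which is L ⇒ W
n=10: moves to 9(W), 5(W); every one is W ⇒ L
n=11: can move to 10, which is L ⇒ W
n=12: moves to 11(W), 7(W); every one is W ⇒ L
n=13: can move to 12, which is L ⇒ W
From 13, the L positions reachable in one move are: 12, 8. Any move reaching one of these is winning.

Remove 1, leaving 12.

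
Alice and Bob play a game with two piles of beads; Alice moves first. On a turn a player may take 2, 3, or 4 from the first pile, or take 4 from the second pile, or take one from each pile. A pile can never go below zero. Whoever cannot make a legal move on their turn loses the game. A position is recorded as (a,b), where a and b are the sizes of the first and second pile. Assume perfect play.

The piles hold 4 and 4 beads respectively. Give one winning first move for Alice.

Positions with no move are L. A position that does have a move is losing for the player to move precisely when every available move leads to a winning position for the opponent. Fill in the labels:
No move ever increases a pile, so every position that can arise here has a ≤ 4 and b ≤ 4; it is enough to label the cells with 0 ≤ a ≤ 4 and 0 ≤ b ≤ 4.
Every move lowers a or b (never raises either), so fill the grid row by row in increasing a, and left to right within a row: each cell's successors are then already labelled.
      b=0  b=1  b=2  b=3  b=4
a=0:    L    L    L    L    W
a=1:    L    W    W    W    W
a=2:    W    W    W    W    L
a=3:    W    W    W    W    L
a=4:    W    W    W    W    W
Cells with no legal move (terminal, hence L): (0,0), (0,1), (0,2), (0,3), (1,0).
The remaining L cells, each justified by listing all of its moves:
(2,4): only reaches (0,4)(W), (2,0)(W), (1,3)(W), all W → L
(3,4): only reaches (1,4)(W), (0,4)(W), (3,0)(W), (2,3)(W), all W → L
Every other cell has at least one move into one of the L cells above, so it is W.
From (4,4), the L positions reachable in one move are: (2,4).

Move to (2,4).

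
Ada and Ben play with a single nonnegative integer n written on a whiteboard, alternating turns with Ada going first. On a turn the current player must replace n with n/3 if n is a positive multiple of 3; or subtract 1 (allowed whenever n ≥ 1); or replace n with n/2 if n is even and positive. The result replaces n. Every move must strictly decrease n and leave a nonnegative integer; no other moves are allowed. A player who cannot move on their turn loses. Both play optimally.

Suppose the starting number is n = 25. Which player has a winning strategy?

Positions with no move are L. A position that does have a move is losing for the player to move precisely when every available move leads to a winning position for the opponent. Fill in the labels:
n=0: no move → L
n=1: →0(L), so W
n=2: →1(W) only, which is W, so L
n=3: →2(L), so W
n=4: →2(L), so W
n=5: →4(W) only, which is W, so L
n=6: →2(L), so W
n=7: →6(W) only, which is W, so L
n=8: →7(L), so W
n=9: →3(W), 8(W) — all W, so L
n=10: →5(L), so W
n=11: →10(W) only, which is W, so L
n=12: →11(L), so W
n=13: →12(W) only, which is W, so L
n=14: →7(L), so W
n=15: →5(L), so W
n=16: →8(W), 15(W) — all W, so L
n=17: →16(L), so W
n=18: →9(L), so W
n=19: →18(W) only, which is W, so L
n=20: →19(L), so W
n=21: →7(L), so W
n=22: →11(L), so W
n=23: →22(W) only, which is W, so L
n=24: →23(L), so W
n=25: →24(W) only, which is W, so L
Every move from 25 reaches a W position, so the mover loses.

Ben wins.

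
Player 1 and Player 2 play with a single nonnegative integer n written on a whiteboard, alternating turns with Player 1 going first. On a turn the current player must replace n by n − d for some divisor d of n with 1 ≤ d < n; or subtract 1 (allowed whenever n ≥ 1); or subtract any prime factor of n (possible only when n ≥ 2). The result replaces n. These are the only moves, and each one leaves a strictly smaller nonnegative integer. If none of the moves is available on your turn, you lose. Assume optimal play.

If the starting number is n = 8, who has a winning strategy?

Player 1 wins.

Compute win/loss labels from the base case upward. A position with no move is L. Any other position is W if it can reach an L in one move, else L.
n=0: no move → L
n=1: →0(L), so W
n=2: →0(L), so W
n=3: →0(L), so W
n=4: →2(W), 3(W) — all W, so L
n=5: →0(L), so W
n=6: →4(L), so W
n=7: →0(L), so W
n=8: →4(L), so W
The starting position 8 is W: Player 1 should move to 4, handing over an L position.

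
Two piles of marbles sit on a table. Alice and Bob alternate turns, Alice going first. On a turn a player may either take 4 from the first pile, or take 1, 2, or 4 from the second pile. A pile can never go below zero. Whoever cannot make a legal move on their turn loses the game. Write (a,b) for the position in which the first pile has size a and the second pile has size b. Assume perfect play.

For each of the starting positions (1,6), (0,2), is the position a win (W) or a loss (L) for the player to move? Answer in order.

(1,6): L, (0,2): W

Build the W/L table. Terminal = L. A non-terminal position is W if it has a move to some L; otherwise it is L.
No move ever increases a pile, so every position that can arise here has a ≤ 1 and b ≤ 6; it is enough to label the cells with 0 ≤ a ≤ 1 and 0 ≤ b ≤ 6.
Every move lowers a or b (never raises either), so fill the grid row by row in increasing a, and left to right within a row: each cell's successors are then already labelled.
      b=0  b=1  b=2  b=3  b=4  b=5  b=6
a=0:    L    W    W    L    W    W    L
a=1:    L    W    W    L    W    W    L
Cells with no legal move (terminal, hence L): (0,0), (1,0).
The remaining L cells, each justified by listing all of its moves:
(0,3): →(0,2)(W), (0,1)(W) — all W, so L
(0,6): →(0,5)(W), (0,4)(W), (0,2)(W) — all W, so L
(1,3): →(1,2)(W), (1,1)(W) — all W, so L
(1,6): →(1,5)(W), (1,4)(W), (1,2)(W) — all W, so L
Every other cell has at least one move into one of the L cells above, so it is W.
(1,6): one of the L cells justified above, so L
(0,2): the move to (0,0) reaches an L cell, so W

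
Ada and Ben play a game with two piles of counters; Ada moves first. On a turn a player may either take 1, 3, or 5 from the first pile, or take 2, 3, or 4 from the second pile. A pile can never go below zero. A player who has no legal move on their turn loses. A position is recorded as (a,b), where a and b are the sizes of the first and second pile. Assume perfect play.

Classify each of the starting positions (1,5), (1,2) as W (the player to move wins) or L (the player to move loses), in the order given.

(1,5): W, (1,2): L

Positions with no move are L. A position that does have a move is losing for the player to move precisely when every available move leads to a winning position for the opponent. Fill in the labels:
No move ever increases a pile, so every position that can arise here has a ≤ 1 and b ≤ 5; it is enough to label the cells with 0 ≤ a ≤ 1 and 0 ≤ b ≤ 5.
Every move lowers a or b (never raises either), so fill the grid row by row in increasing a, and left to right within a row: each cell's successors are then already labelled.
      b=0  b=1  b=2  b=3  b=4  b=5
a=0:    L    L    W    W    W    W
a=1:    W    W    L    L    W    W
Cells with no legal move (terminal, hence L): (0,0), (0,1).
The remaining L cells, each justified by listing all of its moves:
(1,2): moves to (0,2)(W), (1,0)(W); every one is W ⇒ L
(1,3): moves to (0,3)(W), (1,1)(W), (1,0)(W); every one is W ⇒ L
Every other cell has at least one move into one of the L cells above, so it is W.
(1,5): the move to (1,3) reaches an L cell, so W
(1,2): one of the L cells justified above, so L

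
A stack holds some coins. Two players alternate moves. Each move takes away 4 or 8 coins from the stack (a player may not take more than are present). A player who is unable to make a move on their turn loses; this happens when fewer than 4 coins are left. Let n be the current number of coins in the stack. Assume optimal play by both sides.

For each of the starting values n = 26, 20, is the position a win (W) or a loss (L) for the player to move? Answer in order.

26: L, 20: W

Positions with no move are L. A position that does have a move is losing for the player to move precisely when every available move leads to a winning position for the opponent. Fill in the labels:
n=0: no move → L
n=1: no move → L
n=2: no move → L
n=3: no move → L
n=4: →0(L), so W
n=5: →1(L), so W
n=6: →2(L), so W
n=7: →3(L), so W
n=8: →0(L), so W
n=9: →1(L), so W
n=10: →2(L), so W
n=11: →3(L), so W
n=12: →8(W), 4(W) — all W, so L
n=13: →9(W), 5(W) — all W, so L
n=14: →10(W), 6(W) — all W, so L
n=15: →11(W), 7(W) — all W, so L
n=16: →12(L), so W
n=17: →13(L), so W
n=18: →14(L), so W
n=19: →15(L), so W
n=20: →12(L), so W
n=21: →13(L), so W
n=22: →14(L), so W
n=23: →15(L), so W
n=24: →20(W), 16(W) — all W, so L
n=25: →21(W), 17(W) — all W, so L
n=26: →22(W), 18(W) — all W, so L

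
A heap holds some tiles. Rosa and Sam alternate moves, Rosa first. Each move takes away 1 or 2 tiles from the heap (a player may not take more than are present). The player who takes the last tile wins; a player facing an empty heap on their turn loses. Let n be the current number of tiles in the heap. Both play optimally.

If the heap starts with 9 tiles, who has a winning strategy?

Sam wins.

Build the W/L table. Terminal = L. A non-terminal position is W if it has a move to some L; otherwise it is L.
n=0: no move → L
n=1: can move to 0, which is L ⇒ W
n=2: can move to 0, which is L ⇒ W
n=3: moves to 2(W), 1(W); every one is W ⇒ L
n=4: can move to 3, which is L ⇒ W
n=5: can move to 3, which is L ⇒ W
n=6: moves to 5(W), 4(W); every one is W ⇒ L
n=7: can move to 6, which is L ⇒ W
n=8: can move to 6, which is L ⇒ W
n=9: moves to 8(W), 7(W); every one is W ⇒ L
Every move from 9 reaches a W position, so the mover loses.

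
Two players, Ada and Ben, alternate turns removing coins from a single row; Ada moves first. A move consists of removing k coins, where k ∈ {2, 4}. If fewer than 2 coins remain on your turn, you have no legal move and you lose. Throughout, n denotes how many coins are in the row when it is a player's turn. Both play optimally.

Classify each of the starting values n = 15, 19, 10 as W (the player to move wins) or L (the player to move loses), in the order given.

15: W, 19: L, 10: W

Label each position W (a win for the player to move) or L (a loss). A position with no legal move is L; any other position is W exactly when some move reaches an L, and L when every move reaches a W.
n=0: no move → L
n=1: no move → L
n=2: can move to 0, which is L ⇒ W
n=3: can move to 1, which is L ⇒ W
n=4: can move to 0, which is L ⇒ W
n=5: can move to 1, which is L ⇒ W
n=6: moves to 4(W), 2(W); every one is W ⇒ L
n=7: moves to 5(W), 3(W); every one is W ⇒ L
n=8: can move to 6, which is L ⇒ W
n=9: can move to 7, which is L ⇒ W
n=10: can move to 6, which is L ⇒ W
n=11: can move to 7, which is L ⇒ W
n=12: moves to 10(W), 8(W); every one is W ⇒ L
n=13: moves to 11(W), 9(W); every one is W ⇒ L
n=14: can move to 12, which is L ⇒ W
n=15: can move to 13, which is L ⇒ W
n=16: can move to 12, which is L ⇒ W
n=17: can move to 13, which is L ⇒ W
n=18: moves to 16(W), 14(W); every one is W ⇒ L
n=19: moves to 17(W), 15(W); every one is W ⇒ L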